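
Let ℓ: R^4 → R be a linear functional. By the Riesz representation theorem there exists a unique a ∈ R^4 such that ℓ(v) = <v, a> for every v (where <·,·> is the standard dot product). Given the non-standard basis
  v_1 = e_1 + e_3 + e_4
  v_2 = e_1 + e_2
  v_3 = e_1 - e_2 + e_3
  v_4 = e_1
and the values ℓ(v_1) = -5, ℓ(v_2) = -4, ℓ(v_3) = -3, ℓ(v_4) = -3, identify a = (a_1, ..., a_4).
a = (-3, -1, -1, -1)

Write a = (a_1, ..., a_4) in the standard basis. For each basis vector v_i, ℓ(v_i) = <v_i, a> is a linear equation in the a_j's. Collect the n equations into a matrix system V a = ℓ, where row i of V is v_i (expressed in the standard basis). Since V is invertible (lower-triangular with 1s on the diagonal, up to permutation), solve by back-substitution:
  V =
[[1, 0, 1, 1],
 [1, 1, 0, 0],
 [1, -1, 1, 0],
 [1, 0, 0, 0]]
  V a = (-5, -4, -3, -3)
Solving gives a = (-3, -1, -1, -1).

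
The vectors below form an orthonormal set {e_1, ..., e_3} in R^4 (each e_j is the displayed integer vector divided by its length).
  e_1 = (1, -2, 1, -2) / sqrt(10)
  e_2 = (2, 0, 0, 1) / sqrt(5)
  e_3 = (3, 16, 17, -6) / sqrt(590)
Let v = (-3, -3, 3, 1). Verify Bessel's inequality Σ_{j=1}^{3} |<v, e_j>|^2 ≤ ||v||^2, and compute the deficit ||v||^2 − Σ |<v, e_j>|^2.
Σ |<v, e_j>|^2 = 2019/295; ||v||^2 = 28; deficit = 6241/295

Write each e_j = u_j / sqrt(<u_j, u_j>) where u_j is the displayed integer vector. Then <v, e_j> = <v, u_j> / sqrt(<u_j, u_j>), so |<v, e_j>|^2 = <v, u_j>^2 / <u_j, u_j>.
Coefficients: <v, e_1> = 4/sqrt(10), <v, e_2> = -5/sqrt(5), <v, e_3> = -12/sqrt(590).
Square and sum: Σ |<v, e_j>|^2 = 2019/295.
Compute ||v||^2 = v·v = 28.
Deficit = 28 − 2019/295 = 6241/295 ≥ 0, confirming Bessel's inequality. (The deficit equals ||v − Σ <v,e_j> e_j||^2, the squared distance from v to span{e_j}.)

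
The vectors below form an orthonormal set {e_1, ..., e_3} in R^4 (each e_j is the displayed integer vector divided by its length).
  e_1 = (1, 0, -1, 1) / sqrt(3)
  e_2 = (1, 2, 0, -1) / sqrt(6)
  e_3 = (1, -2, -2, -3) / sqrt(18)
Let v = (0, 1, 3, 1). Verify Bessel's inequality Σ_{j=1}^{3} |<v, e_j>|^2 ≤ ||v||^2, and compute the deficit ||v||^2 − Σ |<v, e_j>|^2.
Σ |<v, e_j>|^2 = 74/9; ||v||^2 = 11; deficit = 25/9

Write each e_j = u_j / sqrt(<u_j, u_j>) where u_j is the displayed integer vector. Then <v, e_j> = <v, u_j> / sqrt(<u_j, u_j>), so |<v, e_j>|^2 = <v, u_j>^2 / <u_j, u_j>.
Coefficients: <v, e_1> = -2/sqrt(3), <v, e_2> = 1/sqrt(6), <v, e_3> = -11/sqrt(18).
Square and sum: Σ |<v, e_j>|^2 = 74/9.
Compute ||v||^2 = v·v = 11.
Deficit = 11 − 74/9 = 25/9 ≥ 0, confirming Bessel's inequality. (The deficit equals ||v − Σ <v,e_j> e_j||^2, the squared distance from v to span{e_j}.)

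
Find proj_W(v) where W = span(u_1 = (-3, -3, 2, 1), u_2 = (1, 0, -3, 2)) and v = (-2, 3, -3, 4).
proj_W(v) = (205/273, -5/13, -860/273, 655/273)

Set up U = [u_1 | ... | u_2] ∈ R^(4×2). The projector onto W = col(U) is P = U (U^T U)^(-1) U^T.
Compute U^T U =
  [23, -7]
  [-7, 14],
and U^T v = (-5, 15).
Solve U^T U · c = U^T v for the coefficients: c = (5/39, 310/273). The projection is proj_W(v) = U c.
Check: (v - proj_W(v)) · u_1 = 0  (should be 0).
Check: (v - proj_W(v)) · u_2 = 0  (should be 0).
Result: proj_W(v) = (205/273, -5/13, -860/273, 655/273).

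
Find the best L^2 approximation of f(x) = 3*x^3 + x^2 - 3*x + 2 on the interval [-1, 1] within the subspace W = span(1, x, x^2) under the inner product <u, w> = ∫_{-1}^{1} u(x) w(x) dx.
g(x) = x^2 - 6*x/5 + 2

The best approximation g ∈ W is the orthogonal projection of f onto W. Writing g = a_0 + a_1 x + a_2 x^2, the coefficients solve the normal equations G · a = b where
  G_{ij} = <φ_i, φ_j> and b_i = <f, φ_i>, with φ_0 = 1, φ_1 = x, φ_2 = x^2.
G =
  [2, 0, 2/3]
  [0, 2/3, 0]
  [2/3, 0, 2/5],
b = (14/3, -4/5, 26/15).
Solving gives a_0 = 2, a_1 = -6/5, a_2 = 1, so
  g(x) = x^2 - 6*x/5 + 2.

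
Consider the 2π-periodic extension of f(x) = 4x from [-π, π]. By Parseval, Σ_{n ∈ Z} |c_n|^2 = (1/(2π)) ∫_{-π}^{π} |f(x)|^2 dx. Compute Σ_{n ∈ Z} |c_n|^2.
Σ |c_n|^2 = 16π^2/3

Expand and integrate term by term over [-π, π]:
  ∫ (4x)^2 dx = 16·(2π^3/3); ∫ 2·4·(0)·x dx = 0 (odd integrand); ∫ 0^2 dx = 0·2π.
So (1/(2π)) ∫_{-π}^{π} (4x)^2 dx = 16π^2/3 + 0 = 16π^2/3.
Parseval ⇒ Σ |c_n|^2 = 16π^2/3.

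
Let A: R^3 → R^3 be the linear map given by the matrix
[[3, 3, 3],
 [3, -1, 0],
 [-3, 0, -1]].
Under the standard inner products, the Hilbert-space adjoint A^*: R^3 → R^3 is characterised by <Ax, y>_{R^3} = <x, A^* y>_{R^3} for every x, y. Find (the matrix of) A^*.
A^* = A^T =
[[3, 3, -3],
 [3, -1, 0],
 [3, 0, -1]]

For real matrices with standard dot products, the defining identity <Ax, y> = <x, A^* y> gives (Ax)^T y = x^T (A^*) y, i.e. x^T A^T y = x^T (A^*) y. Since this holds for all x, y, we must have A^* = A^T. Therefore
A^* =
[[3, 3, -3],
 [3, -1, 0],
 [3, 0, -1]].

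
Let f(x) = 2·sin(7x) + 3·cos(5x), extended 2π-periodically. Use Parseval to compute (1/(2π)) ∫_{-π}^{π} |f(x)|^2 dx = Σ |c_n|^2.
Σ |c_n|^2 = 13/2

Expand |f|^2 and use orthogonality of {sin(nx), cos(mx)} on [-π, π]:
  ∫_{-π}^{π} sin(nx)^2 dx = π, ∫ cos(mx)^2 dx = π, and cross terms integrate to 0.
So ∫_{-π}^{π} f(x)^2 dx = 2^2 · π + 3^2 · π = (4 + 9)π.
Divide by 2π: (4 + 9)/2 = 13/2.
By Parseval, this equals Σ |c_n|^2.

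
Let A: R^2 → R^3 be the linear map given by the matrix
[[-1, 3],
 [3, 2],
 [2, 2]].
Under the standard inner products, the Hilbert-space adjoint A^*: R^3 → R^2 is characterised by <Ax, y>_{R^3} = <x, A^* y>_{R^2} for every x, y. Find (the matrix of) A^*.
A^* = A^T =
[[-1, 3, 2],
 [3, 2, 2]]

For real matrices with standard dot products, the defining identity <Ax, y> = <x, A^* y> gives (Ax)^T y = x^T (A^*) y, i.e. x^T A^T y = x^T (A^*) y. Since this holds for all x, y, we must have A^* = A^T. Therefore
A^* =
[[-1, 3, 2],
 [3, 2, 2]].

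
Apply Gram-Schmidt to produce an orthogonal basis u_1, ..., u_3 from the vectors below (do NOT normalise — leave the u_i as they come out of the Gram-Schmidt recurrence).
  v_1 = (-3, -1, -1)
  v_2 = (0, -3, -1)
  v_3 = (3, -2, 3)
Orthogonal basis:
  u_1 = (-3, -1, -1)
  u_2 = (12/11, -29/11, -7/11)
  u_3 = (-27/47, -81/94, 243/94)

Apply the Gram-Schmidt recurrence
  u_1 = v_1
  u_i = v_i − Σ_{j<i} ((v_i · u_j) / (u_j · u_j)) · u_j.

Step by step this gives:
  u_1 = (-3, -1, -1)
  u_2 = (12/11, -29/11, -7/11)
  u_3 = (-27/47, -81/94, 243/94)

Orthogonality check:
  u_2 · u_1 = 0 (should be 0)
  u_3 · u_1 = 0 (should be 0)
  u_3 · u_2 = 0 (should be 0)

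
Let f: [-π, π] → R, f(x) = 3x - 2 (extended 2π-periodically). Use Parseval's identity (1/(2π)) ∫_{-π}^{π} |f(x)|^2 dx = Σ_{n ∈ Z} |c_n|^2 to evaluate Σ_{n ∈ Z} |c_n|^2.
Σ |c_n|^2 = 3π^2 + 4

Expand and integrate term by term over [-π, π]:
  ∫ (3x)^2 dx = 9·(2π^3/3); ∫ 2·3·(-2)·x dx = 0 (odd integrand); ∫ (-2)^2 dx = 4·2π.
So (1/(2π)) ∫_{-π}^{π} (3x - 2)^2 dx = 9π^2/3 + 4 = 3π^2 + 4.
Parseval ⇒ Σ |c_n|^2 = 3π^2 + 4.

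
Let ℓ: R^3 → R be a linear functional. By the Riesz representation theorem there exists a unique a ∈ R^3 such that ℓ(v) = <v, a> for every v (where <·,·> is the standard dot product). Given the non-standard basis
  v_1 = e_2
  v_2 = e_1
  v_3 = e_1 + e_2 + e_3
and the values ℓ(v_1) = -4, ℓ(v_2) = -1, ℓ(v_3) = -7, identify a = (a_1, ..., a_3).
a = (-1, -4, -2)

Write a = (a_1, ..., a_3) in the standard basis. For each basis vector v_i, ℓ(v_i) = <v_i, a> is a linear equation in the a_j's. Collect the n equations into a matrix system V a = ℓ, where row i of V is v_i (expressed in the standard basis). Since V is invertible (lower-triangular with 1s on the diagonal, up to permutation), solve by back-substitution:
  V =
[[0, 1, 0],
 [1, 0, 0],
 [1, 1, 1]]
  V a = (-4, -1, -7)
Solving gives a = (-1, -4, -2).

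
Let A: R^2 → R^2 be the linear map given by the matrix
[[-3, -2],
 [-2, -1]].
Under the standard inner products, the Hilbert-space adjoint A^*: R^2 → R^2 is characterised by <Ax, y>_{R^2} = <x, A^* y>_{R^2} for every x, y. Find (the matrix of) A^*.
A^* = A^T =
[[-3, -2],
 [-2, -1]]

For real matrices with standard dot products, the defining identity <Ax, y> = <x, A^* y> gives (Ax)^T y = x^T (A^*) y, i.e. x^T A^T y = x^T (A^*) y. Since this holds for all x, y, we must have A^* = A^T. Therefore
A^* =
[[-3, -2],
 [-2, -1]].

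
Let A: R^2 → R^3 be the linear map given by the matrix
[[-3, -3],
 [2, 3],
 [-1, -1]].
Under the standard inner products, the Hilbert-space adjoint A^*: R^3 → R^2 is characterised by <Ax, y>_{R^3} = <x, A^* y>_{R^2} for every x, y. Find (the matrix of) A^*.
A^* = A^T =
[[-3, 2, -1],
 [-3, 3, -1]]

For real matrices with standard dot products, the defining identity <Ax, y> = <x, A^* y> gives (Ax)^T y = x^T (A^*) y, i.e. x^T A^T y = x^T (A^*) y. Since this holds for all x, y, we must have A^* = A^T. Therefore
A^* =
[[-3, 2, -1],
 [-3, 3, -1]].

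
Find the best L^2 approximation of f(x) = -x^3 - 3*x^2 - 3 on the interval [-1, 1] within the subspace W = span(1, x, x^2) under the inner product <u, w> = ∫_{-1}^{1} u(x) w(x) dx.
g(x) = -3*x^2 - 3*x/5 - 3

The best approximation g ∈ W is the orthogonal projection of f onto W. Writing g = a_0 + a_1 x + a_2 x^2, the coefficients solve the normal equations G · a = b where
  G_{ij} = <φ_i, φ_j> and b_i = <f, φ_i>, with φ_0 = 1, φ_1 = x, φ_2 = x^2.
G =
  [2, 0, 2/3]
  [0, 2/3, 0]
  [2/3, 0, 2/5],
b = (-8, -2/5, -16/5).
Solving gives a_0 = -3, a_1 = -3/5, a_2 = -3, so
  g(x) = -3*x^2 - 3*x/5 - 3.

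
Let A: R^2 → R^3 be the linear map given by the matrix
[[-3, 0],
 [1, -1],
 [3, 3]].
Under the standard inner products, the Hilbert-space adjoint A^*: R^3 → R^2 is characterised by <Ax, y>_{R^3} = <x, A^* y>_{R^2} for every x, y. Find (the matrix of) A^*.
A^* = A^T =
[[-3, 1, 3],
 [0, -1, 3]]

For real matrices with standard dot products, the defining identity <Ax, y> = <x, A^* y> gives (Ax)^T y = x^T (A^*) y, i.e. x^T A^T y = x^T (A^*) y. Since this holds for all x, y, we must have A^* = A^T. Therefore
A^* =
[[-3, 1, 3],
 [0, -1, 3]].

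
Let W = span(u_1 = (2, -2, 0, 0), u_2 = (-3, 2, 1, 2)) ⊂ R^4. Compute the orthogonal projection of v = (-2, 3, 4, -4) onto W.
proj_W(v) = (-23/11, 32/11, -9/11, -18/11)

Set up U = [u_1 | ... | u_2] ∈ R^(4×2). The projector onto W = col(U) is P = U (U^T U)^(-1) U^T.
Compute U^T U =
  [8, -10]
  [-10, 18],
and U^T v = (-10, 8).
Solve U^T U · c = U^T v for the coefficients: c = (-25/11, -9/11). The projection is proj_W(v) = U c.
Check: (v - proj_W(v)) · u_1 = 0  (should be 0).
Check: (v - proj_W(v)) · u_2 = 0  (should be 0).
Result: proj_W(v) = (-23/11, 32/11, -9/11, -18/11).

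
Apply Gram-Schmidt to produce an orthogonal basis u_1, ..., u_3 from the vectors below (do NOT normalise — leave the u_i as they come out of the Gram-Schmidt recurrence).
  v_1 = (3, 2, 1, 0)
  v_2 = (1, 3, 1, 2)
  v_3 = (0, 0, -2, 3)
Orthogonal basis:
  u_1 = (3, 2, 1, 0)
  u_2 = (-8/7, 11/7, 2/7, 2)
  u_3 = (67/55, -4/5, -113/55, 89/55)

Apply the Gram-Schmidt recurrence
  u_1 = v_1
  u_i = v_i − Σ_{j<i} ((v_i · u_j) / (u_j · u_j)) · u_j.

Step by step this gives:
  u_1 = (3, 2, 1, 0)
  u_2 = (-8/7, 11/7, 2/7, 2)
  u_3 = (67/55, -4/5, -113/55, 89/55)

Orthogonality check:
  u_2 · u_1 = 0 (should be 0)
  u_3 · u_1 = 0 (should be 0)
  u_3 · u_2 = 0 (should be 0)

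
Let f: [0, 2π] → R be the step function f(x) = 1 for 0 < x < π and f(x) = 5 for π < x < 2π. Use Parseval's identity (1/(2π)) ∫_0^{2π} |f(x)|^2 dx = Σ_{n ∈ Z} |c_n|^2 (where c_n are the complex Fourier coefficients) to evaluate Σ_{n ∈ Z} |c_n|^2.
Σ |c_n|^2 = 13

Parseval equates the L^2 energy of f (normalised by 1/(2π)) with the ℓ^2 sum of its Fourier coefficients: (1/(2π)) ∫_0^{2π} |f|^2 = Σ |c_n|^2.
Compute the left side: (1/(2π)) [∫_0^π 1^2 dx + ∫_π^{2π} 5^2 dx] = (1/(2π)) · (1π + 25π) = (1 + 25)/2 = 13.
So Σ_{n ∈ Z} |c_n|^2 = 13.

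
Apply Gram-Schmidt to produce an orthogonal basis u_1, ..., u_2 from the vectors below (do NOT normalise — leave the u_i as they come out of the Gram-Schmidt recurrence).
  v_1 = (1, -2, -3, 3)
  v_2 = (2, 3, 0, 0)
Orthogonal basis:
  u_1 = (1, -2, -3, 3)
  u_2 = (50/23, 61/23, -12/23, 12/23)

Apply the Gram-Schmidt recurrence
  u_1 = v_1
  u_i = v_i − Σ_{j<i} ((v_i · u_j) / (u_j · u_j)) · u_j.

Step by step this gives:
  u_1 = (1, -2, -3, 3)
  u_2 = (50/23, 61/23, -12/23, 12/23)

Orthogonality check:
  u_2 · u_1 = 0 (should be 0)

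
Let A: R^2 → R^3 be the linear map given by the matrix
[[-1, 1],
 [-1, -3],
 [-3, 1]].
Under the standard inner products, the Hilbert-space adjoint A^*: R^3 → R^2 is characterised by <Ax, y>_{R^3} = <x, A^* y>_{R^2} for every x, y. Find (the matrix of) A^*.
A^* = A^T =
[[-1, -1, -3],
 [1, -3, 1]]

For real matrices with standard dot products, the defining identity <Ax, y> = <x, A^* y> gives (Ax)^T y = x^T (A^*) y, i.e. x^T A^T y = x^T (A^*) y. Since this holds for all x, y, we must have A^* = A^T. Therefore
A^* =
[[-1, -1, -3],
 [1, -3, 1]].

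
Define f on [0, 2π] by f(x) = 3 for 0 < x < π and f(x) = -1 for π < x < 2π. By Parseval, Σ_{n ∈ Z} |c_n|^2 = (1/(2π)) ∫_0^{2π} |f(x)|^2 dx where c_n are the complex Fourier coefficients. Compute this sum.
Σ |c_n|^2 = 5

Parseval equates the L^2 energy of f (normalised by 1/(2π)) with the ℓ^2 sum of its Fourier coefficients: (1/(2π)) ∫_0^{2π} |f|^2 = Σ |c_n|^2.
Compute the left side: (1/(2π)) [∫_0^π 3^2 dx + ∫_π^{2π} (-1)^2 dx] = (1/(2π)) · (9π + 1π) = (9 + 1)/2 = 5.
So Σ_{n ∈ Z} |c_n|^2 = 5.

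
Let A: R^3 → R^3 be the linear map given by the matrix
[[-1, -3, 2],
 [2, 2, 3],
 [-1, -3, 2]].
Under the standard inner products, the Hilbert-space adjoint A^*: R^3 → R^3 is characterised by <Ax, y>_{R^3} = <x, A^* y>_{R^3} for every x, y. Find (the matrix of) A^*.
A^* = A^T =
[[-1, 2, -1],
 [-3, 2, -3],
 [2, 3, 2]]

For real matrices with standard dot products, the defining identity <Ax, y> = <x, A^* y> gives (Ax)^T y = x^T (A^*) y, i.e. x^T A^T y = x^T (A^*) y. Since this holds for all x, y, we must have A^* = A^T. Therefore
A^* =
[[-1, 2, -1],
 [-3, 2, -3],
 [2, 3, 2]].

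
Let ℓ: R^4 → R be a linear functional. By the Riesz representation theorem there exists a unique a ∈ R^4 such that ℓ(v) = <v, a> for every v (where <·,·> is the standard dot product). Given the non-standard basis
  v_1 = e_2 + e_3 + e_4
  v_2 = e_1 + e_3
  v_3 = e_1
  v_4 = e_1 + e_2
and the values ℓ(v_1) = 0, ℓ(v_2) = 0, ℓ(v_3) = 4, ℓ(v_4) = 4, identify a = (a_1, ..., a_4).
a = (4, 0, -4, 4)

Write a = (a_1, ..., a_4) in the standard basis. For each basis vector v_i, ℓ(v_i) = <v_i, a> is a linear equation in the a_j's. Collect the n equations into a matrix system V a = ℓ, where row i of V is v_i (expressed in the standard basis). Since V is invertible (lower-triangular with 1s on the diagonal, up to permutation), solve by back-substitution:
  V =
[[0, 1, 1, 1],
 [1, 0, 1, 0],
 [1, 0, 0, 0],
 [1, 1, 0, 0]]
  V a = (0, 0, 4, 4)
Solving gives a = (4, 0, -4, 4).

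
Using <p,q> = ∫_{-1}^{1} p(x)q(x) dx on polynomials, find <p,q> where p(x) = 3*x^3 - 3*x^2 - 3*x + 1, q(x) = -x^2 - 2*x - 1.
<p,q> = 32/15

Expand the product: p(x)·q(x) = -3*x^5 - 3*x^4 + 6*x^3 + 8*x^2 + x - 1.
∫_{-1}^{1} of each monomial x^k gives [2/(k+1) if k even, 0 if k odd]. Integrating term-by-term (or equivalently evaluating the antiderivative F(x) = -x^6/2 - 3*x^5/5 + 3*x^4/2 + 8*x^3/3 + x^2/2 - x at the endpoints):
  F(1) − F(−1) = 77/30 − (13/30) = 32/15.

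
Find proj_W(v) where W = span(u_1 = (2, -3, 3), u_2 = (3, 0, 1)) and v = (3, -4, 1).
proj_W(v) = (333/139, -360/139, 391/139)

Set up U = [u_1 | ... | u_2] ∈ R^(3×2). The projector onto W = col(U) is P = U (U^T U)^(-1) U^T.
Compute U^T U =
  [22, 9]
  [9, 10],
and U^T v = (21, 10).
Solve U^T U · c = U^T v for the coefficients: c = (120/139, 31/139). The projection is proj_W(v) = U c.
Check: (v - proj_W(v)) · u_1 = 0  (should be 0).
Check: (v - proj_W(v)) · u_2 = 0  (should be 0).
Result: proj_W(v) = (333/139, -360/139, 391/139).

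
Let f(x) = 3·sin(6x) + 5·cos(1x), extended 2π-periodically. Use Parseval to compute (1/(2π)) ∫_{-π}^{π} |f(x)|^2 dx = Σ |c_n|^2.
Σ |c_n|^2 = 17

Expand |f|^2 and use orthogonality of {sin(nx), cos(mx)} on [-π, π]:
  ∫_{-π}^{π} sin(nx)^2 dx = π, ∫ cos(mx)^2 dx = π, and cross terms integrate to 0.
So ∫_{-π}^{π} f(x)^2 dx = 3^2 · π + 5^2 · π = (9 + 25)π.
Divide by 2π: (9 + 25)/2 = 17.
By Parseval, this equals Σ |c_n|^2.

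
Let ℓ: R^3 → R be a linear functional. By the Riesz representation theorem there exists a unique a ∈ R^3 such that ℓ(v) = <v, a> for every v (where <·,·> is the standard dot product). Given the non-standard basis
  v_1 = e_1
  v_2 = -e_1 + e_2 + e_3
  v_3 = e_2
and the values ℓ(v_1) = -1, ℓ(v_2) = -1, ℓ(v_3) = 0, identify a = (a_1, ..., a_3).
a = (-1, 0, -2)

Write a = (a_1, ..., a_3) in the standard basis. For each basis vector v_i, ℓ(v_i) = <v_i, a> is a linear equation in the a_j's. Collect the n equations into a matrix system V a = ℓ, where row i of V is v_i (expressed in the standard basis). Since V is invertible (lower-triangular with 1s on the diagonal, up to permutation), solve by back-substitution:
  V =
[[1, 0, 0],
 [-1, 1, 1],
 [0, 1, 0]]
  V a = (-1, -1, 0)
Solving gives a = (-1, 0, -2).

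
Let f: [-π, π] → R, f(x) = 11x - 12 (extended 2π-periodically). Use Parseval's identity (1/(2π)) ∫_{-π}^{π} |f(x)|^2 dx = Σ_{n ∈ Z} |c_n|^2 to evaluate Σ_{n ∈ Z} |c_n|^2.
Σ |c_n|^2 = 121π^2/3 + 144

Expand and integrate term by term over [-π, π]:
  ∫ (11x)^2 dx = 121·(2π^3/3); ∫ 2·11·(-12)·x dx = 0 (odd integrand); ∫ (-12)^2 dx = 144·2π.
So (1/(2π)) ∫_{-π}^{π} (11x - 12)^2 dx = 121π^2/3 + 144 = 121π^2/3 + 144.
Parseval ⇒ Σ |c_n|^2 = 121π^2/3 + 144.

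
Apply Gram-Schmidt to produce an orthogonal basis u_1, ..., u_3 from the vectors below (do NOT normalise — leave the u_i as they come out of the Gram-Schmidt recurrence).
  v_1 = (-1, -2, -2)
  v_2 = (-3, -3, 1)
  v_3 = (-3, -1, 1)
Orthogonal basis:
  u_1 = (-1, -2, -2)
  u_2 = (-20/9, -13/9, 23/9)
  u_3 = (-56/61, 49/61, -21/61)

Apply the Gram-Schmidt recurrence
  u_1 = v_1
  u_i = v_i − Σ_{j<i} ((v_i · u_j) / (u_j · u_j)) · u_j.

Step by step this gives:
  u_1 = (-1, -2, -2)
  u_2 = (-20/9, -13/9, 23/9)
  u_3 = (-56/61, 49/61, -21/61)

Orthogonality check:
  u_2 · u_1 = 0 (should be 0)
  u_3 · u_1 = 0 (should be 0)
  u_3 · u_2 = 0 (should be 0)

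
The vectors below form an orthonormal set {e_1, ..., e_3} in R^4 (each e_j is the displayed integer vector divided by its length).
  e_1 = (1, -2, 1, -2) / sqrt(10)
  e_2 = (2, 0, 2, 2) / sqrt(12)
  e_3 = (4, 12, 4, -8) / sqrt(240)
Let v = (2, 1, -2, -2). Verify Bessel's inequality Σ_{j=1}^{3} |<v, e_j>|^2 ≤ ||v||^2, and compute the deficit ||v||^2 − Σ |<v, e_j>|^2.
Σ |<v, e_j>|^2 = 5; ||v||^2 = 13; deficit = 8

Write each e_j = u_j / sqrt(<u_j, u_j>) where u_j is the displayed integer vector. Then <v, e_j> = <v, u_j> / sqrt(<u_j, u_j>), so |<v, e_j>|^2 = <v, u_j>^2 / <u_j, u_j>.
Coefficients: <v, e_1> = 2/sqrt(10), <v, e_2> = -4/sqrt(12), <v, e_3> = 28/sqrt(240).
Square and sum: Σ |<v, e_j>|^2 = 5.
Compute ||v||^2 = v·v = 13.
Deficit = 13 − 5 = 8 ≥ 0, confirming Bessel's inequality. (The deficit equals ||v − Σ <v,e_j> e_j||^2, the squared distance from v to span{e_j}.)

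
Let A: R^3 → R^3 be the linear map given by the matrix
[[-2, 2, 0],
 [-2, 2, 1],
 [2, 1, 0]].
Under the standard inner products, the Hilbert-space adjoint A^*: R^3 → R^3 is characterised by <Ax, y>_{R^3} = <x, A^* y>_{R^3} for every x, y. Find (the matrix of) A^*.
A^* = A^T =
[[-2, -2, 2],
 [2, 2, 1],
 [0, 1, 0]]

For real matrices with standard dot products, the defining identity <Ax, y> = <x, A^* y> gives (Ax)^T y = x^T (A^*) y, i.e. x^T A^T y = x^T (A^*) y. Since this holds for all x, y, we must have A^* = A^T. Therefore
A^* =
[[-2, -2, 2],
 [2, 2, 1],
 [0, 1, 0]].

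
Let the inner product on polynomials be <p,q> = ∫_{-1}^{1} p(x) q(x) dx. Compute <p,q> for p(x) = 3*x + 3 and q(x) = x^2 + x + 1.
<p,q> = 10

Expand the product: p(x)·q(x) = 3*x^3 + 6*x^2 + 6*x + 3.
∫_{-1}^{1} of each monomial x^k gives [2/(k+1) if k even, 0 if k odd]. Integrating term-by-term (or equivalently evaluating the antiderivative F(x) = 3*x^4/4 + 2*x^3 + 3*x^2 + 3*x at the endpoints):
  F(1) − F(−1) = 35/4 − (-5/4) = 10.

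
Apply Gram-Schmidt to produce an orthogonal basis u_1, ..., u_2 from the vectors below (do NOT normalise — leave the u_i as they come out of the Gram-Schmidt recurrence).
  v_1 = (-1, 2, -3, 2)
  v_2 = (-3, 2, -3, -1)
Orthogonal basis:
  u_1 = (-1, 2, -3, 2)
  u_2 = (-20/9, 4/9, -2/3, -23/9)

Apply the Gram-Schmidt recurrence
  u_1 = v_1
  u_i = v_i − Σ_{j<i} ((v_i · u_j) / (u_j · u_j)) · u_j.

Step by step this gives:
  u_1 = (-1, 2, -3, 2)
  u_2 = (-20/9, 4/9, -2/3, -23/9)

Orthogonality check:
  u_2 · u_1 = 0 (should be 0)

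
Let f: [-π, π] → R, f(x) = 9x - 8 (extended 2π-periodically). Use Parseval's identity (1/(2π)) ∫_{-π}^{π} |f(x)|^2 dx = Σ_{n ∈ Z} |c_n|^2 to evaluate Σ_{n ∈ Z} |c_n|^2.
Σ |c_n|^2 = 27π^2 + 64

Expand and integrate term by term over [-π, π]:
  ∫ (9x)^2 dx = 81·(2π^3/3); ∫ 2·9·(-8)·x dx = 0 (odd integrand); ∫ (-8)^2 dx = 64·2π.
So (1/(2π)) ∫_{-π}^{π} (9x - 8)^2 dx = 81π^2/3 + 64 = 27π^2 + 64.
Parseval ⇒ Σ |c_n|^2 = 27π^2 + 64.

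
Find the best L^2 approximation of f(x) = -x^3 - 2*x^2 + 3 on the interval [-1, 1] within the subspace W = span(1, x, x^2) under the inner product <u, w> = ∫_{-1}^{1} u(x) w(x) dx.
g(x) = -2*x^2 - 3*x/5 + 3

The best approximation g ∈ W is the orthogonal projection of f onto W. Writing g = a_0 + a_1 x + a_2 x^2, the coefficients solve the normal equations G · a = b where
  G_{ij} = <φ_i, φ_j> and b_i = <f, φ_i>, with φ_0 = 1, φ_1 = x, φ_2 = x^2.
G =
  [2, 0, 2/3]
  [0, 2/3, 0]
  [2/3, 0, 2/5],
b = (14/3, -2/5, 6/5).
Solving gives a_0 = 3, a_1 = -3/5, a_2 = -2, so
  g(x) = -2*x^2 - 3*x/5 + 3.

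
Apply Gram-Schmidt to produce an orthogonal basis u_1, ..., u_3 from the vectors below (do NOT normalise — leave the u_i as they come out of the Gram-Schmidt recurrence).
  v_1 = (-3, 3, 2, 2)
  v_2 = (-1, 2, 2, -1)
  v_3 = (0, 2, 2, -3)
Orthogonal basis:
  u_1 = (-3, 3, 2, 2)
  u_2 = (7/26, 19/26, 15/13, -24/13)
  u_3 = (-1/139, 37/139, -44/139, -13/139)

Apply the Gram-Schmidt recurrence
  u_1 = v_1
  u_i = v_i − Σ_{j<i} ((v_i · u_j) / (u_j · u_j)) · u_j.

Step by step this gives:
  u_1 = (-3, 3, 2, 2)
  u_2 = (7/26, 19/26, 15/13, -24/13)
  u_3 = (-1/139, 37/139, -44/139, -13/139)

Orthogonality check:
  u_2 · u_1 = 0 (should be 0)
  u_3 · u_1 = 0 (should be 0)
  u_3 · u_2 = 0 (should be 0)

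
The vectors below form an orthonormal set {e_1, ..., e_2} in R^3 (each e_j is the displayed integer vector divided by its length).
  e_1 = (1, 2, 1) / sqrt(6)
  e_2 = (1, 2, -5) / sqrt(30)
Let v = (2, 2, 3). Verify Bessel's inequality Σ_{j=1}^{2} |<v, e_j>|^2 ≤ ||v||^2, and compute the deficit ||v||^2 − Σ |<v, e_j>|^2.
Σ |<v, e_j>|^2 = 81/5; ||v||^2 = 17; deficit = 4/5

Write each e_j = u_j / sqrt(<u_j, u_j>) where u_j is the displayed integer vector. Then <v, e_j> = <v, u_j> / sqrt(<u_j, u_j>), so |<v, e_j>|^2 = <v, u_j>^2 / <u_j, u_j>.
Coefficients: <v, e_1> = 9/sqrt(6), <v, e_2> = -9/sqrt(30).
Square and sum: Σ |<v, e_j>|^2 = 81/5.
Compute ||v||^2 = v·v = 17.
Deficit = 17 − 81/5 = 4/5 ≥ 0, confirming Bessel's inequality. (The deficit equals ||v − Σ <v,e_j> e_j||^2, the squared distance from v to span{e_j}.)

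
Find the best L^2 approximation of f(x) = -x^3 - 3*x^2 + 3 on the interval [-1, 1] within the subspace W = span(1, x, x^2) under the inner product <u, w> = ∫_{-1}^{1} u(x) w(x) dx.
g(x) = -3*x^2 - 3*x/5 + 3

The best approximation g ∈ W is the orthogonal projection of f onto W. Writing g = a_0 + a_1 x + a_2 x^2, the coefficients solve the normal equations G · a = b where
  G_{ij} = <φ_i, φ_j> and b_i = <f, φ_i>, with φ_0 = 1, φ_1 = x, φ_2 = x^2.
G =
  [2, 0, 2/3]
  [0, 2/3, 0]
  [2/3, 0, 2/5],
b = (4, -2/5, 4/5).
Solving gives a_0 = 3, a_1 = -3/5, a_2 = -3, so
  g(x) = -3*x^2 - 3*x/5 + 3.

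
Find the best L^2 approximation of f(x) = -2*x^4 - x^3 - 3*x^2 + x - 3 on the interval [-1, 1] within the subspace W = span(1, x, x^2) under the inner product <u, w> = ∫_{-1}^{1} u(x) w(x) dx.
g(x) = -33*x^2/7 + 2*x/5 - 99/35

The best approximation g ∈ W is the orthogonal projection of f onto W. Writing g = a_0 + a_1 x + a_2 x^2, the coefficients solve the normal equations G · a = b where
  G_{ij} = <φ_i, φ_j> and b_i = <f, φ_i>, with φ_0 = 1, φ_1 = x, φ_2 = x^2.
G =
  [2, 0, 2/3]
  [0, 2/3, 0]
  [2/3, 0, 2/5],
b = (-44/5, 4/15, -132/35).
Solving gives a_0 = -99/35, a_1 = 2/5, a_2 = -33/7, so
  g(x) = -33*x^2/7 + 2*x/5 - 99/35.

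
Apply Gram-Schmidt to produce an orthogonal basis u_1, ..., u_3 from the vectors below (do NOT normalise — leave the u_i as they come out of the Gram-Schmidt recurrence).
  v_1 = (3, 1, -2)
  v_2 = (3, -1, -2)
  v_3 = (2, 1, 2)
Orthogonal basis:
  u_1 = (3, 1, -2)
  u_2 = (3/7, -13/7, -2/7)
  u_3 = (20/13, 0, 30/13)

Apply the Gram-Schmidt recurrence
  u_1 = v_1
  u_i = v_i − Σ_{j<i} ((v_i · u_j) / (u_j · u_j)) · u_j.

Step by step this gives:
  u_1 = (3, 1, -2)
  u_2 = (3/7, -13/7, -2/7)
  u_3 = (20/13, 0, 30/13)

Orthogonality check:
  u_2 · u_1 = 0 (should be 0)
  u_3 · u_1 = 0 (should be 0)
  u_3 · u_2 = 0 (should be 0)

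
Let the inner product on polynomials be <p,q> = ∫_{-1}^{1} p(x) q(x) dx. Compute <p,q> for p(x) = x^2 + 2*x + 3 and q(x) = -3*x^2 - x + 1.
<p,q> = -28/15

Expand the product: p(x)·q(x) = -3*x^4 - 7*x^3 - 10*x^2 - x + 3.
∫_{-1}^{1} of each monomial x^k gives [2/(k+1) if k even, 0 if k odd]. Integrating term-by-term (or equivalently evaluating the antiderivative F(x) = -3*x^5/5 - 7*x^4/4 - 10*x^3/3 - x^2/2 + 3*x at the endpoints):
  F(1) − F(−1) = -191/60 − (-79/60) = -28/15.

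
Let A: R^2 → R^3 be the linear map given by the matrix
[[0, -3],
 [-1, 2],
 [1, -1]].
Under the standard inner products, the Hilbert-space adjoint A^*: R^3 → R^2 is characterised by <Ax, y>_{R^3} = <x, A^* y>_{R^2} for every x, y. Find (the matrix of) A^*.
A^* = A^T =
[[0, -1, 1],
 [-3, 2, -1]]

For real matrices with standard dot products, the defining identity <Ax, y> = <x, A^* y> gives (Ax)^T y = x^T (A^*) y, i.e. x^T A^T y = x^T (A^*) y. Since this holds for all x, y, we must have A^* = A^T. Therefore
A^* =
[[0, -1, 1],
 [-3, 2, -1]].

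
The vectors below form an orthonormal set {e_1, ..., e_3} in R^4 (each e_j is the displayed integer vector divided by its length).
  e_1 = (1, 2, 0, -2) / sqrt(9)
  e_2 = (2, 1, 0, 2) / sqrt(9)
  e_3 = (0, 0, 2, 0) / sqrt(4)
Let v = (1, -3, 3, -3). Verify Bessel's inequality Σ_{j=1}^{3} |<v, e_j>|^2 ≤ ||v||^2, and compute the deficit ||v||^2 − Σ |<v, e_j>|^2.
Σ |<v, e_j>|^2 = 131/9; ||v||^2 = 28; deficit = 121/9

Write each e_j = u_j / sqrt(<u_j, u_j>) where u_j is the displayed integer vector. Then <v, e_j> = <v, u_j> / sqrt(<u_j, u_j>), so |<v, e_j>|^2 = <v, u_j>^2 / <u_j, u_j>.
Coefficients: <v, e_1> = 1/sqrt(9), <v, e_2> = -7/sqrt(9), <v, e_3> = 6/sqrt(4).
Square and sum: Σ |<v, e_j>|^2 = 131/9.
Compute ||v||^2 = v·v = 28.
Deficit = 28 − 131/9 = 121/9 ≥ 0, confirming Bessel's inequality. (The deficit equals ||v − Σ <v,e_j> e_j||^2, the squared distance from v to span{e_j}.)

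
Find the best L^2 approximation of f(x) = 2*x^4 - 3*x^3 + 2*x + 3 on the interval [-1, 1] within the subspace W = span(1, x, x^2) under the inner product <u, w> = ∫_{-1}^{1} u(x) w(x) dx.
g(x) = 12*x^2/7 + x/5 + 99/35

The best approximation g ∈ W is the orthogonal projection of f onto W. Writing g = a_0 + a_1 x + a_2 x^2, the coefficients solve the normal equations G · a = b where
  G_{ij} = <φ_i, φ_j> and b_i = <f, φ_i>, with φ_0 = 1, φ_1 = x, φ_2 = x^2.
G =
  [2, 0, 2/3]
  [0, 2/3, 0]
  [2/3, 0, 2/5],
b = (34/5, 2/15, 18/7).
Solving gives a_0 = 99/35, a_1 = 1/5, a_2 = 12/7, so
  g(x) = 12*x^2/7 + x/5 + 99/35.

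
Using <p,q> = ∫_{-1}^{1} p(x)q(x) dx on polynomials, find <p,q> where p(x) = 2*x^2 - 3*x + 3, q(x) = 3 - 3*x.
<p,q> = 28

Expand the product: p(x)·q(x) = -6*x^3 + 15*x^2 - 18*x + 9.
∫_{-1}^{1} of each monomial x^k gives [2/(k+1) if k even, 0 if k odd]. Integrating term-by-term (or equivalently evaluating the antiderivative F(x) = -3*x^4/2 + 5*x^3 - 9*x^2 + 9*x at the endpoints):
  F(1) − F(−1) = 7/2 − (-49/2) = 28.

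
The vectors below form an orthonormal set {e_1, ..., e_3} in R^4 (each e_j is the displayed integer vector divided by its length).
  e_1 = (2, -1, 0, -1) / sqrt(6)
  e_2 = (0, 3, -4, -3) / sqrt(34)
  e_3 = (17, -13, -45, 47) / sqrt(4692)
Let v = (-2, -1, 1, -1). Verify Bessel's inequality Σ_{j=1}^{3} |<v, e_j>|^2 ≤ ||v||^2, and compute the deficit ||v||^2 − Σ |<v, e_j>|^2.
Σ |<v, e_j>|^2 = 355/92; ||v||^2 = 7; deficit = 289/92

Write each e_j = u_j / sqrt(<u_j, u_j>) where u_j is the displayed integer vector. Then <v, e_j> = <v, u_j> / sqrt(<u_j, u_j>), so |<v, e_j>|^2 = <v, u_j>^2 / <u_j, u_j>.
Coefficients: <v, e_1> = -2/sqrt(6), <v, e_2> = -4/sqrt(34), <v, e_3> = -113/sqrt(4692).
Square and sum: Σ |<v, e_j>|^2 = 355/92.
Compute ||v||^2 = v·v = 7.
Deficit = 7 − 355/92 = 289/92 ≥ 0, confirming Bessel's inequality. (The deficit equals ||v − Σ <v,e_j> e_j||^2, the squared distance from v to span{e_j}.)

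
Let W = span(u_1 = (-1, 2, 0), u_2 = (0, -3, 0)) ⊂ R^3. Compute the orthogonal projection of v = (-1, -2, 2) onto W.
proj_W(v) = (-1, -2, 0)

Set up U = [u_1 | ... | u_2] ∈ R^(3×2). The projector onto W = col(U) is P = U (U^T U)^(-1) U^T.
Compute U^T U =
  [5, -6]
  [-6, 9],
and U^T v = (-3, 6).
Solve U^T U · c = U^T v for the coefficients: c = (1, 4/3). The projection is proj_W(v) = U c.
Check: (v - proj_W(v)) · u_1 = 0  (should be 0).
Check: (v - proj_W(v)) · u_2 = 0  (should be 0).
Result: proj_W(v) = (-1, -2, 0).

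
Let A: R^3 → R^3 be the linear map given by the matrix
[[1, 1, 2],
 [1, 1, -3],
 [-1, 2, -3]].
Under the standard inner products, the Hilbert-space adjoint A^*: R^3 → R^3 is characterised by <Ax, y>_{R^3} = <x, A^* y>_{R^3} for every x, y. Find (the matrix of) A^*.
A^* = A^T =
[[1, 1, -1],
 [1, 1, 2],
 [2, -3, -3]]

For real matrices with standard dot products, the defining identity <Ax, y> = <x, A^* y> gives (Ax)^T y = x^T (A^*) y, i.e. x^T A^T y = x^T (A^*) y. Since this holds for all x, y, we must have A^* = A^T. Therefore
A^* =
[[1, 1, -1],
 [1, 1, 2],
 [2, -3, -3]].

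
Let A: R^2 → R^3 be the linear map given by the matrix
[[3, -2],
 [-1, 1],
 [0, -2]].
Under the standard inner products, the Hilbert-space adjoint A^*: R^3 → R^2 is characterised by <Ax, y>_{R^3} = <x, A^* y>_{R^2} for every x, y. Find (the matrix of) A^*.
A^* = A^T =
[[3, -1, 0],
 [-2, 1, -2]]

For real matrices with standard dot products, the defining identity <Ax, y> = <x, A^* y> gives (Ax)^T y = x^T (A^*) y, i.e. x^T A^T y = x^T (A^*) y. Since this holds for all x, y, we must have A^* = A^T. Therefore
A^* =
[[3, -1, 0],
 [-2, 1, -2]].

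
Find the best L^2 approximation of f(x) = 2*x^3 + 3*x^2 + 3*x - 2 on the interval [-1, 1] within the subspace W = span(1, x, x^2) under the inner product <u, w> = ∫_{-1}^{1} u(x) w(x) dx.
g(x) = 3*x^2 + 21*x/5 - 2

The best approximation g ∈ W is the orthogonal projection of f onto W. Writing g = a_0 + a_1 x + a_2 x^2, the coefficients solve the normal equations G · a = b where
  G_{ij} = <φ_i, φ_j> and b_i = <f, φ_i>, with φ_0 = 1, φ_1 = x, φ_2 = x^2.
G =
  [2, 0, 2/3]
  [0, 2/3, 0]
  [2/3, 0, 2/5],
b = (-2, 14/5, -2/15).
Solving gives a_0 = -2, a_1 = 21/5, a_2 = 3, so
  g(x) = 3*x^2 + 21*x/5 - 2.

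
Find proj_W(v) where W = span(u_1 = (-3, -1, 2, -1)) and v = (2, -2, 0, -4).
proj_W(v) = (0, 0, 0, 0)

Set up U = [u_1 | ... | u_1] ∈ R^(4×1). The projector onto W = col(U) is P = U (U^T U)^(-1) U^T.
Compute U^T U =
  [15],
and U^T v = (0).
Solve U^T U · c = U^T v for the coefficients: c = (0). The projection is proj_W(v) = U c.
Check: (v - proj_W(v)) · u_1 = 0  (should be 0).
Result: proj_W(v) = (0, 0, 0, 0).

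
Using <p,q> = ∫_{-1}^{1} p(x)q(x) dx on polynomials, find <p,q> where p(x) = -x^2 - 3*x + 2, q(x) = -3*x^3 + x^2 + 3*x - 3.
<p,q> = -172/15

Expand the product: p(x)·q(x) = 3*x^5 + 8*x^4 - 12*x^3 - 4*x^2 + 15*x - 6.
∫_{-1}^{1} of each monomial x^k gives [2/(k+1) if k even, 0 if k odd]. Integrating term-by-term (or equivalently evaluating the antiderivative F(x) = x^6/2 + 8*x^5/5 - 3*x^4 - 4*x^3/3 + 15*x^2/2 - 6*x at the endpoints):
  F(1) − F(−1) = -11/15 − (161/15) = -172/15.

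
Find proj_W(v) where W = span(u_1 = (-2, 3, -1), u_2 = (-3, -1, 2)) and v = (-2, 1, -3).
proj_W(v) = (-14/13, 149/65, -63/65)

Set up U = [u_1 | ... | u_2] ∈ R^(3×2). The projector onto W = col(U) is P = U (U^T U)^(-1) U^T.
Compute U^T U =
  [14, 1]
  [1, 14],
and U^T v = (10, -1).
Solve U^T U · c = U^T v for the coefficients: c = (47/65, -8/65). The projection is proj_W(v) = U c.
Check: (v - proj_W(v)) · u_1 = 0  (should be 0).
Check: (v - proj_W(v)) · u_2 = 0  (should be 0).
Result: proj_W(v) = (-14/13, 149/65, -63/65).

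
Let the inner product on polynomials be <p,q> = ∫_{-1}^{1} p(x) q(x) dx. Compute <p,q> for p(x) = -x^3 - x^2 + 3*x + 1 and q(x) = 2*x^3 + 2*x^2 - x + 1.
<p,q> = 44/21

Expand the product: p(x)·q(x) = -2*x^6 - 4*x^5 + 5*x^4 + 8*x^3 - 2*x^2 + 2*x + 1.
∫_{-1}^{1} of each monomial x^k gives [2/(k+1) if k even, 0 if k odd]. Integrating term-by-term (or equivalently evaluating the antiderivative F(x) = -2*x^7/7 - 2*x^6/3 + x^5 + 2*x^4 - 2*x^3/3 + x^2 + x at the endpoints):
  F(1) − F(−1) = 71/21 − (9/7) = 44/21.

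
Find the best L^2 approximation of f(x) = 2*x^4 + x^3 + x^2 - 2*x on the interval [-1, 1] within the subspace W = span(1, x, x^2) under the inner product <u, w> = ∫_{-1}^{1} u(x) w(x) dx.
g(x) = 19*x^2/7 - 7*x/5 - 6/35

The best approximation g ∈ W is the orthogonal projection of f onto W. Writing g = a_0 + a_1 x + a_2 x^2, the coefficients solve the normal equations G · a = b where
  G_{ij} = <φ_i, φ_j> and b_i = <f, φ_i>, with φ_0 = 1, φ_1 = x, φ_2 = x^2.
G =
  [2, 0, 2/3]
  [0, 2/3, 0]
  [2/3, 0, 2/5],
b = (22/15, -14/15, 34/35).
Solving gives a_0 = -6/35, a_1 = -7/5, a_2 = 19/7, so
  g(x) = 19*x^2/7 - 7*x/5 - 6/35.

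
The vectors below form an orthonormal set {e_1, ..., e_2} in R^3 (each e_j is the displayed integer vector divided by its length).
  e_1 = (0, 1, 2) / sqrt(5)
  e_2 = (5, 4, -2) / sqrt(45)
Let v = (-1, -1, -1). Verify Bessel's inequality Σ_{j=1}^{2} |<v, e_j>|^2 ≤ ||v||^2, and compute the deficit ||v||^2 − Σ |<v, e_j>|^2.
Σ |<v, e_j>|^2 = 26/9; ||v||^2 = 3; deficit = 1/9

Write each e_j = u_j / sqrt(<u_j, u_j>) where u_j is the displayed integer vector. Then <v, e_j> = <v, u_j> / sqrt(<u_j, u_j>), so |<v, e_j>|^2 = <v, u_j>^2 / <u_j, u_j>.
Coefficients: <v, e_1> = -3/sqrt(5), <v, e_2> = -7/sqrt(45).
Square and sum: Σ |<v, e_j>|^2 = 26/9.
Compute ||v||^2 = v·v = 3.
Deficit = 3 − 26/9 = 1/9 ≥ 0, confirming Bessel's inequality. (The deficit equals ||v − Σ <v,e_j> e_j||^2, the squared distance from v to span{e_j}.)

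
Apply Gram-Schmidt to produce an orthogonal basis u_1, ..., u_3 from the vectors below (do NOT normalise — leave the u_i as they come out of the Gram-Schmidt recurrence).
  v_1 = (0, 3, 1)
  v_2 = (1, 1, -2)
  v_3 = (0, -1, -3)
Orthogonal basis:
  u_1 = (0, 3, 1)
  u_2 = (1, 7/10, -21/10)
  u_3 = (-56/59, 8/59, -24/59)

Apply the Gram-Schmidt recurrence
  u_1 = v_1
  u_i = v_i − Σ_{j<i} ((v_i · u_j) / (u_j · u_j)) · u_j.

Step by step this gives:
  u_1 = (0, 3, 1)
  u_2 = (1, 7/10, -21/10)
  u_3 = (-56/59, 8/59, -24/59)

Orthogonality check:
  u_2 · u_1 = 0 (should be 0)
  u_3 · u_1 = 0 (should be 0)
  u_3 · u_2 = 0 (should be 0)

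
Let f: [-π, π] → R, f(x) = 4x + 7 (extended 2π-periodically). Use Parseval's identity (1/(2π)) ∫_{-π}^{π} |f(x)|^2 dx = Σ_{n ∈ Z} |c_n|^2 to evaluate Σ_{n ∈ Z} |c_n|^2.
Σ |c_n|^2 = 16π^2/3 + 49

Expand and integrate term by term over [-π, π]:
  ∫ (4x)^2 dx = 16·(2π^3/3); ∫ 2·4·(7)·x dx = 0 (odd integrand); ∫ 7^2 dx = 49·2π.
So (1/(2π)) ∫_{-π}^{π} (4x + 7)^2 dx = 16π^2/3 + 49 = 16π^2/3 + 49.
Parseval ⇒ Σ |c_n|^2 = 16π^2/3 + 49.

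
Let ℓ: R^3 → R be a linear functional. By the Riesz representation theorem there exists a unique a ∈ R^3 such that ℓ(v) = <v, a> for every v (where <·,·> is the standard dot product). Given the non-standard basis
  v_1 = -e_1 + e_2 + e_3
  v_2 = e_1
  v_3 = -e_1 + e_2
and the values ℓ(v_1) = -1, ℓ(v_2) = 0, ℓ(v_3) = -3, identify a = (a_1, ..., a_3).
a = (0, -3, 2)

Write a = (a_1, ..., a_3) in the standard basis. For each basis vector v_i, ℓ(v_i) = <v_i, a> is a linear equation in the a_j's. Collect the n equations into a matrix system V a = ℓ, where row i of V is v_i (expressed in the standard basis). Since V is invertible (lower-triangular with 1s on the diagonal, up to permutation), solve by back-substitution:
  V =
[[-1, 1, 1],
 [1, 0, 0],
 [-1, 1, 0]]
  V a = (-1, 0, -3)
Solving gives a = (0, -3, 2).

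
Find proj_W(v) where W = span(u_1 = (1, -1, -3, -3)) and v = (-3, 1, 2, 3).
proj_W(v) = (-19/20, 19/20, 57/20, 57/20)

Set up U = [u_1 | ... | u_1] ∈ R^(4×1). The projector onto W = col(U) is P = U (U^T U)^(-1) U^T.
Compute U^T U =
  [20],
and U^T v = (-19).
Solve U^T U · c = U^T v for the coefficients: c = (-19/20). The projection is proj_W(v) = U c.
Check: (v - proj_W(v)) · u_1 = 0  (should be 0).
Result: proj_W(v) = (-19/20, 19/20, 57/20, 57/20).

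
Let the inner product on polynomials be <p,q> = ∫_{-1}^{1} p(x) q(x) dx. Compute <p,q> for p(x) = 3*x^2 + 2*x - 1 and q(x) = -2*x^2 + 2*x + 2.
<p,q> = 8/5

Expand the product: p(x)·q(x) = -6*x^4 + 2*x^3 + 12*x^2 + 2*x - 2.
∫_{-1}^{1} of each monomial x^k gives [2/(k+1) if k even, 0 if k odd]. Integrating term-by-term (or equivalently evaluating the antiderivative F(x) = -6*x^5/5 + x^4/2 + 4*x^3 + x^2 - 2*x at the endpoints):
  F(1) − F(−1) = 23/10 − (7/10) = 8/5.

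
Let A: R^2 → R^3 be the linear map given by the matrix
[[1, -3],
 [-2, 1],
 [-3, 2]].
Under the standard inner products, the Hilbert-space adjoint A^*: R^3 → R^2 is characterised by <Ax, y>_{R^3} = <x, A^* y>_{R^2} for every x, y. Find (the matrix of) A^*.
A^* = A^T =
[[1, -2, -3],
 [-3, 1, 2]]

For real matrices with standard dot products, the defining identity <Ax, y> = <x, A^* y> gives (Ax)^T y = x^T (A^*) y, i.e. x^T A^T y = x^T (A^*) y. Since this holds for all x, y, we must have A^* = A^T. Therefore
A^* =
[[1, -2, -3],
 [-3, 1, 2]].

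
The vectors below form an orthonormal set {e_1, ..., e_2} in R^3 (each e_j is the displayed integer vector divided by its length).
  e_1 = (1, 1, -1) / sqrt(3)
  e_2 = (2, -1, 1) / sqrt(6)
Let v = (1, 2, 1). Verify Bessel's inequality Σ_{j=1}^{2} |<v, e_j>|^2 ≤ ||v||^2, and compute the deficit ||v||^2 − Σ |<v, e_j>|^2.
Σ |<v, e_j>|^2 = 3/2; ||v||^2 = 6; deficit = 9/2

Write each e_j = u_j / sqrt(<u_j, u_j>) where u_j is the displayed integer vector. Then <v, e_j> = <v, u_j> / sqrt(<u_j, u_j>), so |<v, e_j>|^2 = <v, u_j>^2 / <u_j, u_j>.
Coefficients: <v, e_1> = 2/sqrt(3), <v, e_2> = 1/sqrt(6).
Square and sum: Σ |<v, e_j>|^2 = 3/2.
Compute ||v||^2 = v·v = 6.
Deficit = 6 − 3/2 = 9/2 ≥ 0, confirming Bessel's inequality. (The deficit equals ||v − Σ <v,e_j> e_j||^2, the squared distance from v to span{e_j}.)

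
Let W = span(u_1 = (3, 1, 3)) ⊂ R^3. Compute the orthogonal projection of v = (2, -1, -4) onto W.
proj_W(v) = (-21/19, -7/19, -21/19)

Set up U = [u_1 | ... | u_1] ∈ R^(3×1). The projector onto W = col(U) is P = U (U^T U)^(-1) U^T.
Compute U^T U =
  [19],
and U^T v = (-7).
Solve U^T U · c = U^T v for the coefficients: c = (-7/19). The projection is proj_W(v) = U c.
Check: (v - proj_W(v)) · u_1 = 0  (should be 0).
Result: proj_W(v) = (-21/19, -7/19, -21/19).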